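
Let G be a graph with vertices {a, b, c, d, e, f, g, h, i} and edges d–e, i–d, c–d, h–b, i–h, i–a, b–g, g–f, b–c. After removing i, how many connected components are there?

2

With i gone, the remaining components are: {a}; {b, c, d, e, f, g, h}.
That is 2 components.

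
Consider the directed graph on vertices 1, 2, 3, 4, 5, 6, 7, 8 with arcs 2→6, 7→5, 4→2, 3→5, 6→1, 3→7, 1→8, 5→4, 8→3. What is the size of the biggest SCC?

8

{1, 2, 3, 4, 5, 6, 7, 8} are all mutually reachable — one SCC of size 8.
The largest has 8 vertices.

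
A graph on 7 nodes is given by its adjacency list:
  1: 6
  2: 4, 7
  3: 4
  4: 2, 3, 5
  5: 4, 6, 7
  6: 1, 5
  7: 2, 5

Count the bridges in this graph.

The edges on the cycle 7-5-4-2-7 are not bridges since each lies on that cycle.
But removing 5-6 disconnects 5 from 6; removing 6-1 disconnects 6 from 1; removing 4-3 disconnects 4 from 3 — these are bridges.
That makes 3 bridges.

3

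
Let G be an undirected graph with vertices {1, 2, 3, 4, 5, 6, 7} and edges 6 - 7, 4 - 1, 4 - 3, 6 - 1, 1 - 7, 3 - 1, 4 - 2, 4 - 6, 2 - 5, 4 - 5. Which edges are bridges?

The edges on the cycle 4-2-5-4 are not bridges since each lies on that cycle.
Every edge lies on some cycle, so there are no bridges.

none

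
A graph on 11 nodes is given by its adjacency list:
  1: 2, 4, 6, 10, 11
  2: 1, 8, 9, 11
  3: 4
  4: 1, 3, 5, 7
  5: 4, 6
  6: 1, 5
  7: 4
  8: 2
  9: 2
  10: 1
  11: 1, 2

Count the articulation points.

3

Removing 1 increases the component count from 1 to 3, so 1 is a cut vertex.
Removing 2 increases the component count from 1 to 3, so 2 is a cut vertex.
Removing 4 increases the component count from 1 to 3, so 4 is a cut vertex.
By contrast removing 3 leaves 1 component; it is not a cut vertex. No other vertex is a cut vertex either.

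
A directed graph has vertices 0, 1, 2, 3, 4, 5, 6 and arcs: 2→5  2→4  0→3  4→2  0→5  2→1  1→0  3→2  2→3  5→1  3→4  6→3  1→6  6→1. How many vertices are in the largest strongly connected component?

{0, 1, 2, 3, 4, 5, 6} are all mutually reachable — one SCC of size 7.
The largest has 7 vertices.

7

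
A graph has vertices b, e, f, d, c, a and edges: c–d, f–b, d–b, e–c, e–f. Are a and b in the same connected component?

No

The component containing a is {a}, and b is not in it.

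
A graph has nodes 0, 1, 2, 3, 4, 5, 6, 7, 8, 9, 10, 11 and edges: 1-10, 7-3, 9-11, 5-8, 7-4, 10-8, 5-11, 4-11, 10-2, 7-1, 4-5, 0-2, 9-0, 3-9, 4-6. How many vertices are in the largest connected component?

Starting from 0 we can reach 0, 1, 2, 3, 4, 5, 6, 7, 8, 9, 10, 11. That is one component of size 12.
The largest has 12 vertices.

12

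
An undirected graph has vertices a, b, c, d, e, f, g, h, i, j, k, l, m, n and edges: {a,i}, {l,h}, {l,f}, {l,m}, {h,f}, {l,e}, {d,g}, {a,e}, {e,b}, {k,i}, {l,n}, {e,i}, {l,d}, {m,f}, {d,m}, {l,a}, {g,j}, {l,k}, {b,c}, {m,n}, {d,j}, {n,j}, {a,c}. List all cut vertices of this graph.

l

Removing l increases the component count from 1 to 2, so l is a cut vertex.
By contrast removing j leaves 1 component; it is not a cut vertex. No other vertex is a cut vertex either.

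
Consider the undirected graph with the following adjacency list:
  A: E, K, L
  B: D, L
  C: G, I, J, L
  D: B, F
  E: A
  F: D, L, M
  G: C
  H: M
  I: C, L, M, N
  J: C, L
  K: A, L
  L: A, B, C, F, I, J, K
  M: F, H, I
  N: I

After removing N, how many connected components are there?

1

With N gone, the remaining components are: {A, B, C, D, E, F, G, H, I, J, K, L, M}.
That is 1 component.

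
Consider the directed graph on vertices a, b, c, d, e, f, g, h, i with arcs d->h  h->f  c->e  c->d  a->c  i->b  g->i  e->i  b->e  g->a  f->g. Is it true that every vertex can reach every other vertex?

No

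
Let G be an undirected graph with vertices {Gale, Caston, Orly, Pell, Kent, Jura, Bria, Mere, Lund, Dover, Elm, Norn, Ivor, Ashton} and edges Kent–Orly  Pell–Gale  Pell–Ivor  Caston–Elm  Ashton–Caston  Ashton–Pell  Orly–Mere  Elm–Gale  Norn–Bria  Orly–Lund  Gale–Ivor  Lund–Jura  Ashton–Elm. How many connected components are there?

Dover is isolated — a component by itself.
Starting from Bria we can reach Bria, Norn. That is one component of size 2.
Starting from Jura we can reach Jura, Kent, Lund, Mere, Orly. That is one component of size 5.
Starting from Elm we can reach Elm, Gale, Ivor, Pell, Ashton, Caston. That is one component of size 6.
Total: 4 components.

4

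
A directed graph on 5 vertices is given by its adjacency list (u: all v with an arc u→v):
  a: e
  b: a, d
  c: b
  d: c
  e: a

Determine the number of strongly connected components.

{b, c, d} are all mutually reachable — one SCC of size 3.
{a, e} are all mutually reachable — one SCC of size 2.
That gives 2 strongly connected components.

2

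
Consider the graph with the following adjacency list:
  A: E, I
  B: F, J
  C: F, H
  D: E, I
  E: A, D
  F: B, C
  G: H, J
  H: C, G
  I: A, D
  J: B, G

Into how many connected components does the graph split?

2

Starting from A we can reach A, D, E, I. That is one component of size 4.
Starting from B we can reach B, C, F, G, H, J. That is one component of size 6.
Total: 2 components.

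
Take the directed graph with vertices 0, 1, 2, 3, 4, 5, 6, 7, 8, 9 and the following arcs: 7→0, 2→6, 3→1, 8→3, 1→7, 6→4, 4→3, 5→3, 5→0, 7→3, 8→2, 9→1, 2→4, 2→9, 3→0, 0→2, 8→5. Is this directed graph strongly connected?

There is no directed path from 4 to 8, so the graph is not strongly connected.

No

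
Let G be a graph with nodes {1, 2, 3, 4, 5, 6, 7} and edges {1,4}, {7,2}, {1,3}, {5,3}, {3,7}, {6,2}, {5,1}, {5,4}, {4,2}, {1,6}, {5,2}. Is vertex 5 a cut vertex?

No

Deleting 5 leaves 1 component (was 1) (its neighbors 1, 2, 3, 4 remain connected to each other), so 5 is not a cut vertex.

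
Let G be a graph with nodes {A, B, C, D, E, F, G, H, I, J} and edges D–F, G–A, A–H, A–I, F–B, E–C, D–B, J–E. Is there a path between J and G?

The component containing J is {C, E, J}, and G is not in it.

No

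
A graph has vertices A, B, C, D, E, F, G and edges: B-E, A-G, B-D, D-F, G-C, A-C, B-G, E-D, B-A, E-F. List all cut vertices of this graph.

Removing B increases the component count from 1 to 2, so B is a cut vertex.
By contrast removing F leaves 1 component; it is not a cut vertex. No other vertex is a cut vertex either.

B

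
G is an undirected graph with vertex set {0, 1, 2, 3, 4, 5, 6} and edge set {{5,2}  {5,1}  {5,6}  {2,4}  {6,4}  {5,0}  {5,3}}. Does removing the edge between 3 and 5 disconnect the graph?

Removing 3-5 leaves no path between 3 and 5: the component count goes from 1 to 2. So it is a bridge.

Yes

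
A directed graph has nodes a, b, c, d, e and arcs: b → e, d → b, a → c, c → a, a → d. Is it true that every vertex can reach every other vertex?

There is no directed path from e to c, so the graph is not strongly connected.

No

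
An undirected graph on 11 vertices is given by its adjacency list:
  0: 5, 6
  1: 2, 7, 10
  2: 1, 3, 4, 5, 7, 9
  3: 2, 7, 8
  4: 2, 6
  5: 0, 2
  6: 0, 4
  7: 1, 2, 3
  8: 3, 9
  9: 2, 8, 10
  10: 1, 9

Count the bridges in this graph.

The edges on the cycle 2-4-6-0-5-2 are not bridges since each lies on that cycle.
Every edge lies on some cycle, so there are no bridges.

0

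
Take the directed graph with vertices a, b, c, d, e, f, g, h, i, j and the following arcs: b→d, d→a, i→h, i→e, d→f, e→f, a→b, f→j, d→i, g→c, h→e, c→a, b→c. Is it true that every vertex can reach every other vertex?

No

There is no directed path from f to d, so the graph is not strongly connected.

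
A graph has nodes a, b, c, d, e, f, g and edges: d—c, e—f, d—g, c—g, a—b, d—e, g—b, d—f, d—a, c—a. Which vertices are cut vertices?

d

Removing d increases the component count from 1 to 2, so d is a cut vertex.
By contrast removing c leaves 1 component; it is not a cut vertex. No other vertex is a cut vertex either.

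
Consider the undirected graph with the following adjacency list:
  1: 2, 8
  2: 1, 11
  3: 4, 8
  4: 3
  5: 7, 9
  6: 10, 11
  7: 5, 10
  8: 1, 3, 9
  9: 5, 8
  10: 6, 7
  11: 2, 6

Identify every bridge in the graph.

3-4, 3-8

The edges on the cycle 7-10-6-11-2-1-8-9-5-7 are not bridges since each lies on that cycle.
But removing 3-8 disconnects 3 from 8; removing 3-4 disconnects 3 from 4 — these are bridges.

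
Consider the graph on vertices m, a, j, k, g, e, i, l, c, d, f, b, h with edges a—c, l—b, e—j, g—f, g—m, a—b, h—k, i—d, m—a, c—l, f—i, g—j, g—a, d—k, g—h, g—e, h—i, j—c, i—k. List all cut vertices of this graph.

Removing g increases the component count from 1 to 2, so g is a cut vertex.
By contrast removing i leaves 1 component; it is not a cut vertex. No other vertex is a cut vertex either.

g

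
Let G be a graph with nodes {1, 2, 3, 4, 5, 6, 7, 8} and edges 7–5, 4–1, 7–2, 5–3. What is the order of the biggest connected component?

4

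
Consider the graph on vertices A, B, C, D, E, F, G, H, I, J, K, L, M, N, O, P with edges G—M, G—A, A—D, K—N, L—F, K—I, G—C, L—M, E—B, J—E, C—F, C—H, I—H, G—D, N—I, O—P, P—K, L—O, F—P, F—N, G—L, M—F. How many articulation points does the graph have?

Removing E increases the component count from 2 to 3, so E is a cut vertex.
Removing G increases the component count from 2 to 3, so G is a cut vertex.
By contrast removing P leaves 2 components; it is not a cut vertex. No other vertex is a cut vertex either.

2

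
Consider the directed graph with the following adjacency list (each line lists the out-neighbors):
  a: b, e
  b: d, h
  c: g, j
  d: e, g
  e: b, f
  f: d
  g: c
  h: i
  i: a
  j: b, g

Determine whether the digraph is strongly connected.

Yes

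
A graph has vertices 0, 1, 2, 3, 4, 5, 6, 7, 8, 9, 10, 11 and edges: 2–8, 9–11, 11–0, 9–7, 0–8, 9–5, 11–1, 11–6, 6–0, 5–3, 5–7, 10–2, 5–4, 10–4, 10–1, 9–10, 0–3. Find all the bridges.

The edges on the cycle 9-5-7-9 are not bridges since each lies on that cycle.
Every edge lies on some cycle, so there are no bridges.

none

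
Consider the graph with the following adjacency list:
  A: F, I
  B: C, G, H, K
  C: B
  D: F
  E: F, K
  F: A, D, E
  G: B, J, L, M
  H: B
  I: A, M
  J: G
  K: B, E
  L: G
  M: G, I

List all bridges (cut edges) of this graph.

The edges on the cycle G-B-K-E-F-A-I-M-G are not bridges since each lies on that cycle.
But removing B-C disconnects B from C; removing G-J disconnects G from J; removing B-H disconnects B from H; removing D-F disconnects D from F — these are bridges.
In total 5 edges are bridges.

B-C, B-H, D-F, G-J, G-L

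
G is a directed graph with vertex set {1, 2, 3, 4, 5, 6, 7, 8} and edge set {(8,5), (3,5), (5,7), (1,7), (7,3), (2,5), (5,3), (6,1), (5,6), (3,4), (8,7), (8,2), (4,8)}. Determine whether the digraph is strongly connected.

Yes

From 8 we can reach every vertex (1, 2, 3, 4, 5, 6, 7, 8), and every vertex can reach 8 (1, 2, 3, 4, 5, 6, 7, 8). So the whole graph is one strongly connected component.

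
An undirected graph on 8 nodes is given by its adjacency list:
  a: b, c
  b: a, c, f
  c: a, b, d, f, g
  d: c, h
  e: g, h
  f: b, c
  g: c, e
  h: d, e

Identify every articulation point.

c

Removing c increases the component count from 1 to 2, so c is a cut vertex.
By contrast removing b leaves 1 component; it is not a cut vertex. No other vertex is a cut vertex either.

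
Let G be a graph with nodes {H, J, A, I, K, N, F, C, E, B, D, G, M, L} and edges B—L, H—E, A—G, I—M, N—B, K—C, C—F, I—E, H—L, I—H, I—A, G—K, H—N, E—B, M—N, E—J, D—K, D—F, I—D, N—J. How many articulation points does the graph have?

Removing I increases the component count from 1 to 2, so I is a cut vertex.
By contrast removing L leaves 1 component; it is not a cut vertex. No other vertex is a cut vertex either.

1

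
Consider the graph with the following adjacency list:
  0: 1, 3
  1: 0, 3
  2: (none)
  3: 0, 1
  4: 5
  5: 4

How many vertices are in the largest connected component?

3

2 is isolated — a component by itself.
Starting from 4 we can reach 4, 5. That is one component of size 2.
Starting from 0 we can reach 0, 1, 3. That is one component of size 3.
The largest has 3 vertices.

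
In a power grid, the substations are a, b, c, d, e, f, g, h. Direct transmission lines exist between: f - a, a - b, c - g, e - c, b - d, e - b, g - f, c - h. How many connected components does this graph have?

1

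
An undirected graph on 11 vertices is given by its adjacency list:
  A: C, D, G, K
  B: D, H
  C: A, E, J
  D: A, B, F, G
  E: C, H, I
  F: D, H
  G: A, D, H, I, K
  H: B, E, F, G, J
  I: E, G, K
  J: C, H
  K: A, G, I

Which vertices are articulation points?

none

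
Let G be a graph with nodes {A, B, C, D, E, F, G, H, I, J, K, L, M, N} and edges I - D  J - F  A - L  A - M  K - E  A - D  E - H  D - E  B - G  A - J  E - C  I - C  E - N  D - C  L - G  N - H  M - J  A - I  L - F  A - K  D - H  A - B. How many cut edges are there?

0

The edges on the cycle A-M-J-A are not bridges since each lies on that cycle.
Every edge lies on some cycle, so there are no bridges.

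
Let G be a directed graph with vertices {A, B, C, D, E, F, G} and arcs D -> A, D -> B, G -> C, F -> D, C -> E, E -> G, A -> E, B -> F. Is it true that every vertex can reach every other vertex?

No

There is no directed path from G to B, so the graph is not strongly connected.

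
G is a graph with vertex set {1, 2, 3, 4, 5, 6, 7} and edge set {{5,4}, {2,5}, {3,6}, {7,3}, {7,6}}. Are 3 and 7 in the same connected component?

From 3 we can reach 3, 6, 7, which includes 7.

Yes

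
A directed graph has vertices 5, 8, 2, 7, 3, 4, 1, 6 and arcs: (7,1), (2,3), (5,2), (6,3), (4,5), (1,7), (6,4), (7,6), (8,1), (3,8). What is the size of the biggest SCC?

8

{1, 2, 3, 4, 5, 6, 7, 8} are all mutually reachable — one SCC of size 8.
The largest has 8 vertices.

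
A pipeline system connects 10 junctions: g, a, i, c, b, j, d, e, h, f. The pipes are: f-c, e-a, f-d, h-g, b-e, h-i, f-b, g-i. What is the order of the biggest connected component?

6

j is isolated — a component by itself.
Starting from g we can reach g, h, i. That is one component of size 3.
Starting from a we can reach a, b, c, d, e, f. That is one component of size 6.
The largest has 6 vertices.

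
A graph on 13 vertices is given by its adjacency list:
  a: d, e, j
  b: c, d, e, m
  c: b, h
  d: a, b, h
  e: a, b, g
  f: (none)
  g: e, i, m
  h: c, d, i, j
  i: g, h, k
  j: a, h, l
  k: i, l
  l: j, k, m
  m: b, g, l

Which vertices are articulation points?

Removing k, for instance, still leaves 2 components. No single vertex removal increases the component count — the graph has no articulation points.

none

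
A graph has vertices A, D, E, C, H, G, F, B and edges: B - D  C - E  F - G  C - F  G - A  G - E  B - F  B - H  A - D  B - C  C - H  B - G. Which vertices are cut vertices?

none

Removing C, for instance, still leaves 1 component. No single vertex removal increases the component count — the graph has no articulation points.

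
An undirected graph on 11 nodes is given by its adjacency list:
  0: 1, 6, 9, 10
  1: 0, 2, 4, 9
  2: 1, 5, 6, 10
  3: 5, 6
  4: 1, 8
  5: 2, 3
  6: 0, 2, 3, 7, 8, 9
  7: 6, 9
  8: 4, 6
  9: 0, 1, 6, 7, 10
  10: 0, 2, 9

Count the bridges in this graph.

0

The edges on the cycle 1-2-5-3-6-7-9-0-1 are not bridges since each lies on that cycle.
Every edge lies on some cycle, so there are no bridges.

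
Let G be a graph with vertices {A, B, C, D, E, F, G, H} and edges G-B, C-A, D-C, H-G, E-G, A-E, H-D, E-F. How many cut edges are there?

2

The edges on the cycle H-D-C-A-E-G-H are not bridges since each lies on that cycle.
But removing E-F disconnects E from F; removing G-B disconnects G from B — these are bridges.
That makes 2 bridges.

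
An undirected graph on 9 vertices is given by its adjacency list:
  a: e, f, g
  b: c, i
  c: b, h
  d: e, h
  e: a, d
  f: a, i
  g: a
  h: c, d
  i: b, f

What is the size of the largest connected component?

9

Starting from a we can reach a, b, c, d, e, f, g, h, i. That is one component of size 9.
The largest has 9 vertices.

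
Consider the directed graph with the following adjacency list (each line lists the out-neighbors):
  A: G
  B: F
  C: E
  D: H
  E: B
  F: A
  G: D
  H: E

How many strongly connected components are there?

{A, B, D, E, F, G, H} are all mutually reachable — one SCC of size 7.
{C} is an SCC by itself.
That gives 2 strongly connected components.

2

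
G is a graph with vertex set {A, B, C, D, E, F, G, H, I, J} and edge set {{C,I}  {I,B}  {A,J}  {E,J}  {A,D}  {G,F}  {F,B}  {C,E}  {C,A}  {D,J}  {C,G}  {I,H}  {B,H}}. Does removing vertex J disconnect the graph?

No

Deleting J leaves 1 component (was 1) (its neighbors A, D, E remain connected to each other), so J is not a cut vertex.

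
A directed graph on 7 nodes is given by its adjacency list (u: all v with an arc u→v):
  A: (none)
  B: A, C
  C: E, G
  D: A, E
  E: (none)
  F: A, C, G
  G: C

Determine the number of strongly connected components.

6

{C, G} are all mutually reachable — one SCC of size 2.
{D} is an SCC by itself.
{F} is an SCC by itself.
{B} is an SCC by itself.
{A} is an SCC by itself.
(and 1 more singleton SCC)
That gives 6 strongly connected components.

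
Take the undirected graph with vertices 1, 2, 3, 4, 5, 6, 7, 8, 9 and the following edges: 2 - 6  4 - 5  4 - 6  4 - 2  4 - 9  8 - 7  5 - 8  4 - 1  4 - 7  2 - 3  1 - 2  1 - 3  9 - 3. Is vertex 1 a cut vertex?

Deleting 1 leaves 1 component (was 1) (its neighbors 2, 3, 4 remain connected to each other), so 1 is not a cut vertex.

No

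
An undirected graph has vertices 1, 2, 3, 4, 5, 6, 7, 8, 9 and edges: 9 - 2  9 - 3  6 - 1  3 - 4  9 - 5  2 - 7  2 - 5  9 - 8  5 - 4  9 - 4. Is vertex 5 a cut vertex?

Deleting 5 leaves 2 components (was 2), so 5 is not a cut vertex.

No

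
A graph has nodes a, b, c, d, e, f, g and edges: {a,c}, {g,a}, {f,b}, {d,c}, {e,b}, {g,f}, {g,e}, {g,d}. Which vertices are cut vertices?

g

Removing g increases the component count from 1 to 2, so g is a cut vertex.
By contrast removing e leaves 1 component; it is not a cut vertex. No other vertex is a cut vertex either.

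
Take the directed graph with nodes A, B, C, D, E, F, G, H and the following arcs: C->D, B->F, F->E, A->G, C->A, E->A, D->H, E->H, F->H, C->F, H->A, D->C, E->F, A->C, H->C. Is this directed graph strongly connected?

No

There is no directed path from C to B, so the graph is not strongly connected.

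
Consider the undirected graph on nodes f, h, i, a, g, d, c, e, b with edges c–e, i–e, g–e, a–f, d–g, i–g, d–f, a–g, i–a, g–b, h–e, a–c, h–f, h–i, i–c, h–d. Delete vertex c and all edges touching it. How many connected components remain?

1

With c gone, the remaining components are: {a, b, d, e, f, g, h, i}.
That is 1 component.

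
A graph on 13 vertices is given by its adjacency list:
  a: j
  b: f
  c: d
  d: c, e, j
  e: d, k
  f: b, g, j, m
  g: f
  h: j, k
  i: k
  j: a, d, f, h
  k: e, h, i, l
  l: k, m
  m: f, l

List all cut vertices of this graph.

d, f, j, k

Removing d increases the component count from 1 to 2, so d is a cut vertex.
Removing f increases the component count from 1 to 3, so f is a cut vertex.
Removing j increases the component count from 1 to 2, so j is a cut vertex.
Likewise k is a cut vertex.
By contrast removing l leaves 1 component; it is not a cut vertex. No other vertex is a cut vertex either.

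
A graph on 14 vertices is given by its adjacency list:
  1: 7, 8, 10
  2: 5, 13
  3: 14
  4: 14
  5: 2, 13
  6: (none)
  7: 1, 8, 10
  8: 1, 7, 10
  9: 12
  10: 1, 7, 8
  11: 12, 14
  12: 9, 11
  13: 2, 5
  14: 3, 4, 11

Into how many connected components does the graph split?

4

6 is isolated — a component by itself.
Starting from 2 we can reach 2, 5, 13. That is one component of size 3.
Starting from 1 we can reach 1, 7, 8, 10. That is one component of size 4.
Starting from 3 we can reach 3, 4, 9, 11, 12, 14. That is one component of size 6.
Total: 4 components.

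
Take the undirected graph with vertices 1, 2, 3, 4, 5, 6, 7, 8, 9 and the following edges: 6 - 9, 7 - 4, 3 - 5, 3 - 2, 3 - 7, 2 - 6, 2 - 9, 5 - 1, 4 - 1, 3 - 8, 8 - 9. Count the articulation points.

Removing 3 increases the component count from 1 to 2, so 3 is a cut vertex.
By contrast removing 4 leaves 1 component; it is not a cut vertex. No other vertex is a cut vertex either.

1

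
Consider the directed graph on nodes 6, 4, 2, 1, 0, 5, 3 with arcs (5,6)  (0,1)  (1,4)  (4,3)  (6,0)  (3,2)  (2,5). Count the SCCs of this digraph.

{0, 1, 2, 3, 4, 5, 6} are all mutually reachable — one SCC of size 7.
That gives 1 strongly connected component.

1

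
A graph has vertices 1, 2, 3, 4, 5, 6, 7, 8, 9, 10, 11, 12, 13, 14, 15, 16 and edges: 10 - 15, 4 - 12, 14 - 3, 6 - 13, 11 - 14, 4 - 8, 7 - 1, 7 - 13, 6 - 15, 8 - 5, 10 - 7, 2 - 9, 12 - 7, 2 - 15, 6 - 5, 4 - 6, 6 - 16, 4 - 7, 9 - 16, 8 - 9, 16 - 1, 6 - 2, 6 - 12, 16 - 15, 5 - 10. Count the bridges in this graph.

2

The edges on the cycle 4-8-9-16-6-4 are not bridges since each lies on that cycle.
But removing 11 - 14 disconnects 11 from 14; removing 14 - 3 disconnects 14 from 3 — these are bridges.
That makes 2 bridges.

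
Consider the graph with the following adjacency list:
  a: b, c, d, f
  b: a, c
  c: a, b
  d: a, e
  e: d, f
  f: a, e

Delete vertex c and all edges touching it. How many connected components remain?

1

With c gone, the remaining components are: {a, b, d, e, f}.
That is 1 component.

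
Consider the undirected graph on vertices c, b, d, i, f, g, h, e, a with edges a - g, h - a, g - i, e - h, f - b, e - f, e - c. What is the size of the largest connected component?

d is isolated — a component by itself.
Starting from a we can reach a, b, c, e, f, g, h, i. That is one component of size 8.
The largest has 8 vertices.

8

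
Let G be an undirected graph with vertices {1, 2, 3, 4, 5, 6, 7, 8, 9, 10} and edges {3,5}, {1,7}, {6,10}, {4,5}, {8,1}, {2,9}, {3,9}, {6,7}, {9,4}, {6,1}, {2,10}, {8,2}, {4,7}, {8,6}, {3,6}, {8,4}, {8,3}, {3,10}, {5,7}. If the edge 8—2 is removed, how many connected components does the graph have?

1

8 and 2 are still connected via 8-3-9-2, so the component count stays at 1.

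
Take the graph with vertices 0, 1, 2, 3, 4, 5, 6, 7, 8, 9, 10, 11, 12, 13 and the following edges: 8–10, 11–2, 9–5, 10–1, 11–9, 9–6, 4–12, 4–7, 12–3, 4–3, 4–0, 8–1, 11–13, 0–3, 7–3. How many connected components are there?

Starting from 1 we can reach 1, 8, 10. That is one component of size 3.
Starting from 0 we can reach 0, 3, 4, 7, 12. That is one component of size 5.
Starting from 2 we can reach 2, 5, 6, 9, 11, 13. That is one component of size 6.
Total: 3 components.

3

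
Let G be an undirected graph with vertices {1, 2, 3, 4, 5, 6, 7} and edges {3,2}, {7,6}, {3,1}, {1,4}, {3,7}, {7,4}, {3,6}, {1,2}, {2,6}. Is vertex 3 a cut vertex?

No

Deleting 3 leaves 2 components (was 2), so 3 is not a cut vertex.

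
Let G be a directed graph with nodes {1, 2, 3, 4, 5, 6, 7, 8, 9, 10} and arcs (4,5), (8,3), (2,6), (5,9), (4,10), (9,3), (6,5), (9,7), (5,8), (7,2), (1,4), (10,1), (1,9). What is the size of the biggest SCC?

{2, 5, 6, 7, 9} are all mutually reachable — one SCC of size 5.
{1, 4, 10} are all mutually reachable — one SCC of size 3.
{3} is an SCC by itself.
{8} is an SCC by itself.
The largest has 5 vertices.

5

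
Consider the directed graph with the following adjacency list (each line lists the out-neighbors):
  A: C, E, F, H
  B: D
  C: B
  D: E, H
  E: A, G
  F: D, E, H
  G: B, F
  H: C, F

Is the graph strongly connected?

Yes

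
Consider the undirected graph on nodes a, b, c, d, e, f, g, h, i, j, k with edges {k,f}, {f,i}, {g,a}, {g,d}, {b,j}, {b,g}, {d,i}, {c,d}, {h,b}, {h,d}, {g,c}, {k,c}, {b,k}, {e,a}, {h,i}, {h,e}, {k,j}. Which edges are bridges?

The edges on the cycle b-k-f-i-d-c-g-b are not bridges since each lies on that cycle.
Every edge lies on some cycle, so there are no bridges.

none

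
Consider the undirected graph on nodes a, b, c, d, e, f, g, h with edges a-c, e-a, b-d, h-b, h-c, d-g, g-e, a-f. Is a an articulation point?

Deleting a raises the number of components from 1 to 2, so a is a cut vertex.

Yes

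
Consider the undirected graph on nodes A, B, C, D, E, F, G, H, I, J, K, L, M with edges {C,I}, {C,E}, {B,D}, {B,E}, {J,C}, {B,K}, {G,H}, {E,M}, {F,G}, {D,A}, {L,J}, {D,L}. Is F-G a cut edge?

Removing F-G leaves no path between F and G: the component count goes from 2 to 3. So it is a bridge.

Yes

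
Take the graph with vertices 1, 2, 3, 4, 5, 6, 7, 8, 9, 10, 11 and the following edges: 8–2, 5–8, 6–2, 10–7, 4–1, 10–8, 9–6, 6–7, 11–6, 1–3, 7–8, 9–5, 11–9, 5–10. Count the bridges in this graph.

2

The edges on the cycle 9-5-10-7-6-9 are not bridges since each lies on that cycle.
But removing 4–1 disconnects 4 from 1; removing 1–3 disconnects 1 from 3 — these are bridges.
That makes 2 bridges.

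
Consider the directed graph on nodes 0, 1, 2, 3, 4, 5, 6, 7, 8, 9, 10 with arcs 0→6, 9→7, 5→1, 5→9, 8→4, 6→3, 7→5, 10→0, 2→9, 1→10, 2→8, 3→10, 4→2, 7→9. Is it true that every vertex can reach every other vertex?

No

There is no directed path from 7 to 4, so the graph is not strongly connected.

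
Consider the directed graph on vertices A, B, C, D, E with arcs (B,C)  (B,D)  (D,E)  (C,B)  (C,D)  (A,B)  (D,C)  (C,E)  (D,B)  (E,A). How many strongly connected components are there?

{A, B, C, D, E} are all mutually reachable — one SCC of size 5.
That gives 1 strongly connected component.

1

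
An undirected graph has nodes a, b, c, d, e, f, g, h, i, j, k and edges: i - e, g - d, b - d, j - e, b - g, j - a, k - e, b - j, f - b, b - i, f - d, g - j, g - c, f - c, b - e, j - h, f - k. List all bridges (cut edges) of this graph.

a-j, h-j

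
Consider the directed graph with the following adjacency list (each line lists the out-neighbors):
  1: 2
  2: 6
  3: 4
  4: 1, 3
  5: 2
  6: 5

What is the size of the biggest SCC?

{2, 5, 6} are all mutually reachable — one SCC of size 3.
{3, 4} are all mutually reachable — one SCC of size 2.
{1} is an SCC by itself.
The largest has 3 vertices.

3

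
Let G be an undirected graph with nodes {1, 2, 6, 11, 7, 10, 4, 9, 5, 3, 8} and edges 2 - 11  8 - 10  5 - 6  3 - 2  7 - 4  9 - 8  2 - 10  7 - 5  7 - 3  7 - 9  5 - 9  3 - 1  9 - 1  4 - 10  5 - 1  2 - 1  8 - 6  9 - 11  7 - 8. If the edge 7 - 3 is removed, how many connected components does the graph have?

7 and 3 are still connected via 7-5-1-3, so the component count stays at 1.

1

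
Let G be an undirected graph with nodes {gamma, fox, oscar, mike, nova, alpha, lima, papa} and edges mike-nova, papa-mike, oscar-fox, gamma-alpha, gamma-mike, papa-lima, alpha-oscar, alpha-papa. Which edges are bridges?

alpha-oscar, fox-oscar, lima-papa, mike-nova

The edges on the cycle gamma-alpha-papa-mike-gamma are not bridges since each lies on that cycle.
But removing alpha-oscar disconnects alpha from oscar; removing mike-nova disconnects mike from nova; removing oscar-fox disconnects oscar from fox; removing papa-lima disconnects papa from lima — these are bridges.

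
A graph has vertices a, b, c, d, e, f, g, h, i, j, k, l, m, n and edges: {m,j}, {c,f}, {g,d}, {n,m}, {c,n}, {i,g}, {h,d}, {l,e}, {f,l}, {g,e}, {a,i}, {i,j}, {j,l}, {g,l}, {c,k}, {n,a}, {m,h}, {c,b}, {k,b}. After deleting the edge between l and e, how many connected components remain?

l and e are still connected via l-g-e, so the component count stays at 1.

1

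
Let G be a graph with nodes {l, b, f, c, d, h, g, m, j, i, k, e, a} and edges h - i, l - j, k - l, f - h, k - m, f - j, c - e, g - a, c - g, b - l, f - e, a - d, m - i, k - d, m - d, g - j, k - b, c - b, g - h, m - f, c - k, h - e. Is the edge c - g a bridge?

No

After removing c - g, the path c-e-h-g still connects them, so the edge is not a bridge.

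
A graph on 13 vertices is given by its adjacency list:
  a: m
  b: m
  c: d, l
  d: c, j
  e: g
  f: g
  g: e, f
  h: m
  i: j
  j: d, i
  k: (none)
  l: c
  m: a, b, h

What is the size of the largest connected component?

5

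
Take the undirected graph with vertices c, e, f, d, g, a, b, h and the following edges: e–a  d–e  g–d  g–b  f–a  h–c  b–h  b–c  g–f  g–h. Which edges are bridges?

The edges on the cycle g-b-c-h-g are not bridges since each lies on that cycle.
Every edge lies on some cycle, so there are no bridges.

none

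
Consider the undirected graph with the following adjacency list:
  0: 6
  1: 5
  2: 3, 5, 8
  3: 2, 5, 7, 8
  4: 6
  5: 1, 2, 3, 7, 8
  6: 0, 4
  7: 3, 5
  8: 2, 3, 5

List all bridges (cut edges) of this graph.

0-6, 1-5, 4-6

The edges on the cycle 5-7-3-2-5 are not bridges since each lies on that cycle.
But removing 4-6 disconnects 4 from 6; removing 5-1 disconnects 5 from 1; removing 0-6 disconnects 0 from 6 — these are bridges.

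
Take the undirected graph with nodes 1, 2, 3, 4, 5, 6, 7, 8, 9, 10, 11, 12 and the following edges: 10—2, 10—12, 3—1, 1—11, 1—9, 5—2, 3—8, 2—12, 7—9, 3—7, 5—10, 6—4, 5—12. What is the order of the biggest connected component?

6

Starting from 4 we can reach 4, 6. That is one component of size 2.
Starting from 2 we can reach 2, 5, 10, 12. That is one component of size 4.
Starting from 1 we can reach 1, 3, 7, 8, 9, 11. That is one component of size 6.
The largest has 6 vertices.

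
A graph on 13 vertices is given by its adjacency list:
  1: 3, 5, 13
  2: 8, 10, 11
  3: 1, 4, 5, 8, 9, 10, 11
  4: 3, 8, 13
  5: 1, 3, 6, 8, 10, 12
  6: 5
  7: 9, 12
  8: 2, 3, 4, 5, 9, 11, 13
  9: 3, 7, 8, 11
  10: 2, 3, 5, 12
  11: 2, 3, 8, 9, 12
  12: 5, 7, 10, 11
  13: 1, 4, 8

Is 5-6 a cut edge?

Yes

Removing 5-6 leaves no path between 5 and 6: the component count goes from 1 to 2. So it is a bridge.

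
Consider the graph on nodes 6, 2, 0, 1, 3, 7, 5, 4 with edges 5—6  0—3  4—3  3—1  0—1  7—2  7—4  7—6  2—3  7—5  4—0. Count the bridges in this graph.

The edges on the cycle 7-5-6-7 are not bridges since each lies on that cycle.
Every edge lies on some cycle, so there are no bridges.

0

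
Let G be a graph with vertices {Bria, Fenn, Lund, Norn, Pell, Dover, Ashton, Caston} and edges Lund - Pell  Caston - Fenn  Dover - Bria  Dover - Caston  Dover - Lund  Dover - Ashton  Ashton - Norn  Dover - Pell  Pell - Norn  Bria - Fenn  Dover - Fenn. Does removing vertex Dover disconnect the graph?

Yes

Deleting Dover raises the number of components from 1 to 2, so Dover is a cut vertex.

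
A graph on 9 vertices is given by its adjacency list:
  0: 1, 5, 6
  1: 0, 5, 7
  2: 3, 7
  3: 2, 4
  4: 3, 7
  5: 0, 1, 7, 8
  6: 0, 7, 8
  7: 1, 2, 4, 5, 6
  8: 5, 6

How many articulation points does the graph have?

1

Removing 7 increases the component count from 1 to 2, so 7 is a cut vertex.
By contrast removing 4 leaves 1 component; it is not a cut vertex. No other vertex is a cut vertex either.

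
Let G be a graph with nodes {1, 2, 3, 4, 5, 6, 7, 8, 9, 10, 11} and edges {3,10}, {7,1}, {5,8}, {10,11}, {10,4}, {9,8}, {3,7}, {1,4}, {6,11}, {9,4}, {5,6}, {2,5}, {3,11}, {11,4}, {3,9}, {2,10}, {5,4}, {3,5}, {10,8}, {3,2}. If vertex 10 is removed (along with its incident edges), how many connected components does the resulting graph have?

1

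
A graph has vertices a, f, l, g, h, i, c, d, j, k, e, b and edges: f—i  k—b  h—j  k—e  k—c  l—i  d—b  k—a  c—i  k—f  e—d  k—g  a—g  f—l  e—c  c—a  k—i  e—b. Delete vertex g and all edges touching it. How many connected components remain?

2

With g gone, the remaining components are: {h, j}; {a, b, c, d, e, f, i, k, l}.
That is 2 components.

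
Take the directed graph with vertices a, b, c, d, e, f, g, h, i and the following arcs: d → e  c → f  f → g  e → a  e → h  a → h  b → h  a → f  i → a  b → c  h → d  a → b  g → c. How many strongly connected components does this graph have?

3

{a, b, d, e, h} are all mutually reachable — one SCC of size 5.
{c, f, g} are all mutually reachable — one SCC of size 3.
{i} is an SCC by itself.
That gives 3 strongly connected components.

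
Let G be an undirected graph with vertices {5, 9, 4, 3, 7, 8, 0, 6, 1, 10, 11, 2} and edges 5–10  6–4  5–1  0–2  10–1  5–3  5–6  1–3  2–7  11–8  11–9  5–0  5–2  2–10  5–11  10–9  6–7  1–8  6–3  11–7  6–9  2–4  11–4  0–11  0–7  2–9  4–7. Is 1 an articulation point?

Deleting 1 leaves 1 component (was 1) (its neighbors 3, 5, 8, 10 remain connected to each other), so 1 is not a cut vertex.

No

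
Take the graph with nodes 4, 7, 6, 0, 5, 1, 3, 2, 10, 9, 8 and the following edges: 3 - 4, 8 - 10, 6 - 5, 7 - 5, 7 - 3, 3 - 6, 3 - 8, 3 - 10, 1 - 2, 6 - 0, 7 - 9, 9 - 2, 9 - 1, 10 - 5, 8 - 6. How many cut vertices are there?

4

Removing 3 increases the component count from 1 to 2, so 3 is a cut vertex.
Removing 6 increases the component count from 1 to 2, so 6 is a cut vertex.
Removing 7 increases the component count from 1 to 2, so 7 is a cut vertex.
Likewise 9 is a cut vertex.
By contrast removing 2 leaves 1 component; it is not a cut vertex. No other vertex is a cut vertex either.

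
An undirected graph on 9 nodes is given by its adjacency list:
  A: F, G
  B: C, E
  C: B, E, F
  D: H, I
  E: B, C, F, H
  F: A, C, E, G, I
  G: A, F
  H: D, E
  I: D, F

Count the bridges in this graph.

The edges on the cycle F-A-G-F are not bridges since each lies on that cycle.
Every edge lies on some cycle, so there are no bridges.

0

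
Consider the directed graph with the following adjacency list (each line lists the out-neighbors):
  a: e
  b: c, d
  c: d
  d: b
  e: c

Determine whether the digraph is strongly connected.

No

There is no directed path from b to a, so the graph is not strongly connected.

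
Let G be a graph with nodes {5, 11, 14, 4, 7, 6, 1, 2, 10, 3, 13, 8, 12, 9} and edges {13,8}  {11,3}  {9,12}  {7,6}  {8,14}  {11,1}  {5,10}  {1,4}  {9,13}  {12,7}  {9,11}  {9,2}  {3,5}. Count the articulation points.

9

Removing 1 increases the component count from 1 to 2, so 1 is a cut vertex.
Removing 3 increases the component count from 1 to 2, so 3 is a cut vertex.
Removing 5 increases the component count from 1 to 2, so 5 is a cut vertex.
Likewise 7, 8, 9, 11, 12, 13 are cut vertices.
By contrast removing 4 leaves 1 component; it is not a cut vertex. No other vertex is a cut vertex either.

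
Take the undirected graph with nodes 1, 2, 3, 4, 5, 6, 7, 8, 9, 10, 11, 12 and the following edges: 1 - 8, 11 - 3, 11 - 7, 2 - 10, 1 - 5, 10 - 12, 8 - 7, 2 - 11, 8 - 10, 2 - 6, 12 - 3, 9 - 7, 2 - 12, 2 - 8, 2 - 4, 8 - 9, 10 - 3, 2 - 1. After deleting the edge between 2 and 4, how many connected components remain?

Before removal there is 1 component.
2 - 4 is a bridge — removing it separates 2's side from 4's side.
After removal: 2 components.

2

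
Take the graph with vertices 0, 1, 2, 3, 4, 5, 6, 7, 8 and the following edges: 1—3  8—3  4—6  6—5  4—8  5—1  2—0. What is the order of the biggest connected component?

6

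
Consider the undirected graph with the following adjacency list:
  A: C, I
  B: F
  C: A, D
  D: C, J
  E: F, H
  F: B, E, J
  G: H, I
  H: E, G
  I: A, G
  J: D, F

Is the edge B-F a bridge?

Yes

Removing B-F leaves no path between B and F: the component count goes from 1 to 2. So it is a bridge.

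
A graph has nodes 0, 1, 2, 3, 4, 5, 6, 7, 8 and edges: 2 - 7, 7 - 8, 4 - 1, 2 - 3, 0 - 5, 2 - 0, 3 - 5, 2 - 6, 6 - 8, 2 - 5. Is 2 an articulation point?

Deleting 2 raises the number of components from 2 to 3, so 2 is a cut vertex.

Yes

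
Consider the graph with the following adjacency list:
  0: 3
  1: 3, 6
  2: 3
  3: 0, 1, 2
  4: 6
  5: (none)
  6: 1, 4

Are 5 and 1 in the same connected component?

The component containing 5 is {5}, and 1 is not in it.

No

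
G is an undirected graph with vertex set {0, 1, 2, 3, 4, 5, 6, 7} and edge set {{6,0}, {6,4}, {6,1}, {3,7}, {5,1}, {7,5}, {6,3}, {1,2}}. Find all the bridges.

0-6, 1-2, 4-6

The edges on the cycle 6-3-7-5-1-6 are not bridges since each lies on that cycle.
But removing 6–4 disconnects 6 from 4; removing 6–0 disconnects 6 from 0; removing 1–2 disconnects 1 from 2 — these are bridges.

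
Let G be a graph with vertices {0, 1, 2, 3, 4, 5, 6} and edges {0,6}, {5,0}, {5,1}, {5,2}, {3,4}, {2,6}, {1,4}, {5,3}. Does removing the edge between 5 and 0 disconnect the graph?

No

After removing 5–0, the path 5-2-6-0 still connects them, so the edge is not a bridge.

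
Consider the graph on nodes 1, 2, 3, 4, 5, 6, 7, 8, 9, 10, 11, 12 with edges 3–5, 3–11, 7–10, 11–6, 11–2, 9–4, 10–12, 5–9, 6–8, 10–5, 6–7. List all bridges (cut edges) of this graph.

10-12, 11-2, 4-9, 5-9, 6-8

The edges on the cycle 3-11-6-7-10-5-3 are not bridges since each lies on that cycle.
But removing 8–6 disconnects 8 from 6; removing 11–2 disconnects 11 from 2; removing 4–9 disconnects 4 from 9; removing 5–9 disconnects 5 from 9 — these are bridges.
In total 5 edges are bridges.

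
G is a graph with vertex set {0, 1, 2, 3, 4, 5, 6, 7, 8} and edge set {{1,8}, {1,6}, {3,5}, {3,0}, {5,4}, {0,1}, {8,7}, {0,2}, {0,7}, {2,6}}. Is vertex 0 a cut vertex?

Yes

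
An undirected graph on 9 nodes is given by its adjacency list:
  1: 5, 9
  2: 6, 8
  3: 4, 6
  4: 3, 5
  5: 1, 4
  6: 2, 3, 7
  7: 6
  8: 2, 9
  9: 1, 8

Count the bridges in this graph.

1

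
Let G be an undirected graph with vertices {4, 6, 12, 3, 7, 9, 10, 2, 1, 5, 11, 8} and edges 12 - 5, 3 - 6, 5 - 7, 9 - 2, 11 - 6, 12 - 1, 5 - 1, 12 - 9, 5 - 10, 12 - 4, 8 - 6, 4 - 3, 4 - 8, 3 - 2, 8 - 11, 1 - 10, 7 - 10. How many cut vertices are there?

1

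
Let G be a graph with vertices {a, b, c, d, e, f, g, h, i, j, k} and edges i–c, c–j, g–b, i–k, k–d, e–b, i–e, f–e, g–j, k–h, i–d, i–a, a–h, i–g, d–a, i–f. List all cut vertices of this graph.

Removing i increases the component count from 1 to 2, so i is a cut vertex.
By contrast removing h leaves 1 component; it is not a cut vertex. No other vertex is a cut vertex either.

i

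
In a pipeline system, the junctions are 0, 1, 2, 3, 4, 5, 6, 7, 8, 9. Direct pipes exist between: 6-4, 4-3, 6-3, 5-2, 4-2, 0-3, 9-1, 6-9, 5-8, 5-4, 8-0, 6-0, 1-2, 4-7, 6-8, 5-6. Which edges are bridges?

4-7

The edges on the cycle 6-8-0-6 are not bridges since each lies on that cycle.
But removing 4-7 disconnects 4 from 7 — this is a bridge.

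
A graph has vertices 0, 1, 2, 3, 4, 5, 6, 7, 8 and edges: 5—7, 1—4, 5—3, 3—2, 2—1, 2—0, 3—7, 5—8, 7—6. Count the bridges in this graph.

The edges on the cycle 5-3-7-5 are not bridges since each lies on that cycle.
But removing 7—6 disconnects 7 from 6; removing 5—8 disconnects 5 from 8; removing 0—2 disconnects 0 from 2; removing 2—1 disconnects 2 from 1 — these are bridges.
In total 6 edges are bridges.

6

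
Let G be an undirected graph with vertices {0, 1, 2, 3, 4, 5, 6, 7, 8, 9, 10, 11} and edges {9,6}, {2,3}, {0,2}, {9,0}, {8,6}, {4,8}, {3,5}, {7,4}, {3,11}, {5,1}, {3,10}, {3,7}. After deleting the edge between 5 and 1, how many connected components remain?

Before removal there is 1 component.
5-1 is a bridge — removing it separates 5's side from 1's side.
After removal: 2 components.

2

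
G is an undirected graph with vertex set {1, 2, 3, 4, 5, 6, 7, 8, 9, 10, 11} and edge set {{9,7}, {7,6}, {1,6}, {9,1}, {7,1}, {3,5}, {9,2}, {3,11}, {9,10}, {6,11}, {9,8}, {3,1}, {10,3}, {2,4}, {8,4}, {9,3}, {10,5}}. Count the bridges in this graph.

0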